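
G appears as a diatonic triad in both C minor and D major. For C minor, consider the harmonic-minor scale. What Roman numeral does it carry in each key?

The scale of C minor (harmonic minor) is C D Eb F G Ab B; G is degree 5, and the triad built there (G-B-D) is major, so it is V.
The scale of D major is D E F# G A B C#; G is degree 4, and the triad built there (G-B-D) is major, so it is IV.

V in C minor; IV in D major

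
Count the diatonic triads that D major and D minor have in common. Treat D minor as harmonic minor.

2

Diatonic triads of D major: D major (I), E minor (ii), F# minor (iii), G major (IV), A major (V), B minor (vi), C# diminished (vii°).
Diatonic triads of D minor (harmonic minor): D minor (i), E diminished (ii°), F augmented (III+), G minor (iv), A major (V), Bb major (VI), C# diminished (vii°).
Matching root and quality in both lists: A major, C# diminished.
That gives 2 common triads.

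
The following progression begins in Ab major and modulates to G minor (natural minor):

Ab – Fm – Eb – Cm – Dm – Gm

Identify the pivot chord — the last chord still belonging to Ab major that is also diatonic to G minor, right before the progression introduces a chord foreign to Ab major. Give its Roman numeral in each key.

Cm — iii in Ab major, iv in G minor

Chords diatonic to Ab major: Ab, Bbm, Cm, Db, Eb, Fm, Gdim.
Reading the progression, the first chord not in that set is Dm, so the modulation leaves Ab major there.
The chord immediately before Dm is Cm, which is diatonic to both keys: iii in Ab major and iv in G minor.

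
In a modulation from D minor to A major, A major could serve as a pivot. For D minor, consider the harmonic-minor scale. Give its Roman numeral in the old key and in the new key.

The scale of D minor (harmonic minor) is D E F G A B♭ C♯; A is degree 5, and the triad built there (A-C♯-E) is major, so it is V.
The scale of A major is A B C♯ D E F♯ G♯; A is degree 1, and the triad built there (A-C♯-E) is major, so it is I.

V in D minor; I in A major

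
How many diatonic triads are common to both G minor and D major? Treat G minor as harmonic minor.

1

Diatonic triads of G minor (harmonic minor): Gm (i), Adim (ii°), B♭aug (III+), Cm (iv), D (V), E♭ (VI), F♯dim (vii°).
Diatonic triads of D major: D (I), Em (ii), F♯m (iii), G (IV), A (V), Bm (vi), C♯dim (vii°).
Matching root and quality in both lists: D.
That gives 1 common triad.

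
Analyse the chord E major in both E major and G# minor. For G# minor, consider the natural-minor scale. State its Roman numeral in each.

The scale of E major is E F# G# A B C# D#; E is degree 1, and the triad built there (E-G#-B) is major, so it is I.
The scale of G# minor (natural minor) is G# A# B C# D# E F#; E is degree 6, and the triad built there (E-G#-B) is major, so it is VI.

I in E major; VI in G# minor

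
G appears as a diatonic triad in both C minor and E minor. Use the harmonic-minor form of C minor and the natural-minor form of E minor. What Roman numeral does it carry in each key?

The scale of C minor (harmonic minor) is C D Eb F G Ab B; G is degree 5, and the triad built there (G-B-D) is major, so it is V.
The scale of E minor (natural minor) is E F# G A B C D; G is degree 3, and the triad built there (G-B-D) is major, so it is III.

V in C minor; III in E minor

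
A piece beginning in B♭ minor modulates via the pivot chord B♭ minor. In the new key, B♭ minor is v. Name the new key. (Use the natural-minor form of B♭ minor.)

The numeral v denotes a minor triad on scale degree 5. With B♭ on degree 5, the tonic of the new key is E♭.
Degree 5 carries a minor triad in natural-minor keys, so the destination is E♭ minor.
Check: the diatonic triads of E♭ minor (natural minor) are E♭m (i), Fdim (ii°), G♭ (III), A♭m (iv), B♭m (v), C♭ (VI), D♭ (VII) — B♭ minor is indeed v.

E♭ minor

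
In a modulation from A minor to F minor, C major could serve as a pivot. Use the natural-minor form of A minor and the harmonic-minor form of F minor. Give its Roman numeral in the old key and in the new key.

III in A minor; V in F minor

The scale of A minor (natural minor) is A B C D E F G; C is degree 3, and the triad built there (C-E-G) is major, so it is III.
The scale of F minor (harmonic minor) is F G A♭ B♭ C D♭ E; C is degree 5, and the triad built there (C-E-G) is major, so it is V.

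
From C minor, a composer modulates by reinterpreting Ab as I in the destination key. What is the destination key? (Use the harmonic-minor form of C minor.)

Ab major

The numeral I denotes a major triad on scale degree 1. With Ab on degree 1, the tonic of the new key is Ab.
Degree 1 carries a major triad in major keys, so the destination is Ab major.
Check: the diatonic triads of Ab major are Ab (I), Bbm (ii), Cm (iii), Db (IV), Eb (V), Fm (vi), Gdim (vii°) — Ab is indeed I.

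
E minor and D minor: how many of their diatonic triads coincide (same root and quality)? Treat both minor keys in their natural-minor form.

2

Diatonic triads of E minor (natural minor): Em (i), F#dim (ii°), G (III), Am (iv), Bm (v), C (VI), D (VII).
Diatonic triads of D minor (natural minor): Dm (i), Edim (ii°), F (III), Gm (iv), Am (v), Bb (VI), C (VII).
Matching root and quality in both lists: Am, C.
That gives 2 common triads.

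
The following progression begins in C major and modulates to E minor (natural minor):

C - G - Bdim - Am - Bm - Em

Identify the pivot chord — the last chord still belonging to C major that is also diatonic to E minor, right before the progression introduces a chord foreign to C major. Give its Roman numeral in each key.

Am — vi in C major, iv in E minor

Chords diatonic to C major: C, Dm, Em, F, G, Am, Bdim.
Reading the progression, the first chord not in that set is Bm, so the modulation leaves C major there.
The chord immediately before Bm is Am, which is diatonic to both keys: vi in C major and iv in E minor.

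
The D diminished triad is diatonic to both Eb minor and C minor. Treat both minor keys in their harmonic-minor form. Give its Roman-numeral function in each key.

The scale of Eb minor (harmonic minor) is Eb F Gb Ab Bb Cb D; D is degree 7, and the triad built there (D-F-Ab) is diminished, so it is vii°.
The scale of C minor (harmonic minor) is C D Eb F G Ab B; D is degree 2, and the triad built there (D-F-Ab) is diminished, so it is ii°.

vii° in Eb minor; ii° in C minor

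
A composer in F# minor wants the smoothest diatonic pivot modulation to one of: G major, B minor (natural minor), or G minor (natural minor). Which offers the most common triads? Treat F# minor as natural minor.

B minor

Triads of F# minor (natural minor): F# minor (i), G# diminished (ii°), A major (III), B minor (iv), C# minor (v), D major (VI), E major (VII).
G major shares 2: Bm, D.
B minor (natural minor) shares 4: F#m, A, Bm, D.
G minor (natural minor) shares 0: none.
The most common triads (4) are shared with B minor.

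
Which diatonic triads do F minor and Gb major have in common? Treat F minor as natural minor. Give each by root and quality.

Bbm, Db

Triads in F minor (natural minor): F minor (i), G diminished (ii°), Ab major (III), Bb minor (iv), C minor (v), Db major (VI), Eb major (VII).
Triads in Gb major: Gb major (I), Ab minor (ii), Bb minor (iii), Cb major (IV), Db major (V), Eb minor (vi), F diminished (vii°).
Shared triads with their functions: Bb minor (iv in F minor, iii in Gb major); Db major (VI in F minor, V in Gb major).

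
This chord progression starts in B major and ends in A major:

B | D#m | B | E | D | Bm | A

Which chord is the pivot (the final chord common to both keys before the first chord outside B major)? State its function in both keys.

Chords diatonic to B major: B, C#m, D#m, E, F#, G#m, A#dim.
Reading the progression, the first chord not in that set is D, so the modulation leaves B major there.
The chord immediately before D is E, which is diatonic to both keys: IV in B major and V in A major.

E — IV in B major, V in A major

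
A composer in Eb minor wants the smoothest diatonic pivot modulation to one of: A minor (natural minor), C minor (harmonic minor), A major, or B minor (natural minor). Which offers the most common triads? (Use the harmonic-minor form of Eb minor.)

C minor

Triads of Eb minor (harmonic minor): Ebm (i), Fdim (ii°), Gbaug (III+), Abm (iv), Bb (V), Cb (VI), Ddim (vii°).
A minor (natural minor) shares 0: none.
C minor (harmonic minor) shares 1: Ddim.
A major shares 0: none.
B minor (natural minor) shares 0: none.
The most common triads (1) are shared with C minor.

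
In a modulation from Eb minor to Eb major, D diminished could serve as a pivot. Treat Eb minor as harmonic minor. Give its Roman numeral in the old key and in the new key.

The scale of Eb minor (harmonic minor) is Eb F Gb Ab Bb Cb D; D is degree 7, and the triad built there (D-F-Ab) is diminished, so it is vii°.
The scale of Eb major is Eb F G Ab Bb C D; D is degree 7, and the triad built there (D-F-Ab) is diminished, so it is vii°.

vii° in Eb minor; vii° in Eb major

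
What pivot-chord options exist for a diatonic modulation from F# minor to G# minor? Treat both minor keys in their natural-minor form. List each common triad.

Triads in F# minor (natural minor): F#m (i), G#dim (ii°), A (III), Bm (iv), C#m (v), D (VI), E (VII).
Triads in G# minor (natural minor): G#m (i), A#dim (ii°), B (III), C#m (iv), D#m (v), E (VI), F# (VII).
Shared triads with their functions: C#m (v in F# minor, iv in G# minor); E (VII in F# minor, VI in G# minor).

C#m, E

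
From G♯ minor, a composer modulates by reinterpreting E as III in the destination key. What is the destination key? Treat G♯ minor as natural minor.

The numeral III denotes a major triad on scale degree 3. With E on degree 3, the tonic of the new key is C♯.
Degree 3 carries a major triad in natural-minor keys, so the destination is C♯ minor.
Check: the diatonic triads of C♯ minor (natural minor) are C♯m (i), D♯dim (ii°), E (III), F♯m (iv), G♯m (v), A (VI), B (VII) — E is indeed III.

C♯ minor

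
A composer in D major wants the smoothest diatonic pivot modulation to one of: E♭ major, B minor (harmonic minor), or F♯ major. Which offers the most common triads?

B minor

Triads of D major: D (I), Em (ii), F♯m (iii), G (IV), A (V), Bm (vi), C♯dim (vii°).
E♭ major shares 0: none.
B minor (harmonic minor) shares 4: Em, G, Bm, C♯dim.
F♯ major shares 0: none.
The most common triads (4) are shared with B minor.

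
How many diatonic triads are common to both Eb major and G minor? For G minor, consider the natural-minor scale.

Diatonic triads of Eb major: Eb (I), Fm (ii), Gm (iii), Ab (IV), Bb (V), Cm (vi), Ddim (vii°).
Diatonic triads of G minor (natural minor): Gm (i), Adim (ii°), Bb (III), Cm (iv), Dm (v), Eb (VI), F (VII).
Matching root and quality in both lists: Eb, Gm, Bb, Cm.
That gives 4 common triads.

4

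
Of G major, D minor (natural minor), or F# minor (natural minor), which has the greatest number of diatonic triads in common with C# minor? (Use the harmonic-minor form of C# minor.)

F# minor

Triads of C# minor (harmonic minor): C# minor (i), D# diminished (ii°), E augmented (III+), F# minor (iv), G# major (V), A major (VI), B# diminished (vii°).
G major shares 0: none.
D minor (natural minor) shares 0: none.
F# minor (natural minor) shares 3: C#m, F#m, A.
The most common triads (3) are shared with F# minor.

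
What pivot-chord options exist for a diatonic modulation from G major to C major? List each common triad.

Triads in G major: G (I), Am (ii), Bm (iii), C (IV), D (V), Em (vi), F#dim (vii°).
Triads in C major: C (I), Dm (ii), Em (iii), F (IV), G (V), Am (vi), Bdim (vii°).
Shared triads with their functions: G (I in G major, V in C major); Am (ii in G major, vi in C major); C (IV in G major, I in C major); Em (vi in G major, iii in C major).

G, Am, C, Em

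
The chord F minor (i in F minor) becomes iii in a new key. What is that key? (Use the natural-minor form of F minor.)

Db major

The numeral iii denotes a minor triad on scale degree 3. With F on degree 3, the tonic of the new key is Db.
Degree 3 carries a minor triad in major keys, so the destination is Db major.
Check: the diatonic triads of Db major are Db (I), Ebm (ii), Fm (iii), Gb (IV), Ab (V), Bbm (vi), Cdim (vii°) — F minor is indeed iii.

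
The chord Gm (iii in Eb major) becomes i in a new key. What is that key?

G minor

The numeral i denotes a minor triad on scale degree 1. With G on degree 1, the tonic of the new key is G.
Degree 1 carries a minor triad in minor keys, so the destination is G minor.
Check: the diatonic triads of G minor (natural minor) are Gm (i), Adim (ii°), Bb (III), Cm (iv), Dm (v), Eb (VI), F (VII) — Gm is indeed i.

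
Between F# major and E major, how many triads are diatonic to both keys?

Diatonic triads of F# major: F# major (I), G# minor (ii), A# minor (iii), B major (IV), C# major (V), D# minor (vi), E# diminished (vii°).
Diatonic triads of E major: E major (I), F# minor (ii), G# minor (iii), A major (IV), B major (V), C# minor (vi), D# diminished (vii°).
Matching root and quality in both lists: G# minor, B major.
That gives 2 common triads.

2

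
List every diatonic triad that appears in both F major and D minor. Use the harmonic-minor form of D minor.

Gm, Bb, Dm, Edim

Triads in F major: F (I), Gm (ii), Am (iii), Bb (IV), C (V), Dm (vi), Edim (vii°).
Triads in D minor (harmonic minor): Dm (i), Edim (ii°), Faug (III+), Gm (iv), A (V), Bb (VI), C#dim (vii°).
Shared triads with their functions: Gm (ii in F major, iv in D minor); Bb (IV in F major, VI in D minor); Dm (vi in F major, i in D minor); Edim (vii° in F major, ii° in D minor).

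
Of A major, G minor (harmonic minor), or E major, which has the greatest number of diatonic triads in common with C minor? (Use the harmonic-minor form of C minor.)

G minor

Triads of C minor (harmonic minor): C minor (i), D diminished (ii°), Eb augmented (III+), F minor (iv), G major (V), Ab major (VI), B diminished (vii°).
A major shares 0: none.
G minor (harmonic minor) shares 1: Cm.
E major shares 0: none.
The most common triads (1) are shared with G minor.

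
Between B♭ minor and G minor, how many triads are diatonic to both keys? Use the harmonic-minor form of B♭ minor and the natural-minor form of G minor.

2

Diatonic triads of B♭ minor (harmonic minor): B♭ minor (i), C diminished (ii°), D♭ augmented (III+), E♭ minor (iv), F major (V), G♭ major (VI), A diminished (vii°).
Diatonic triads of G minor (natural minor): G minor (i), A diminished (ii°), B♭ major (III), C minor (iv), D minor (v), E♭ major (VI), F major (VII).
Matching root and quality in both lists: F major, A diminished.
That gives 2 common triads.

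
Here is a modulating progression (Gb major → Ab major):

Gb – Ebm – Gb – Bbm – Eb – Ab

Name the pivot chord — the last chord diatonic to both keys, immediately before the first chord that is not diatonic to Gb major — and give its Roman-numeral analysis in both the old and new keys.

Chords diatonic to Gb major: Gb, Abm, Bbm, Cb, Db, Ebm, Fdim.
Reading the progression, the first chord not in that set is Eb, so the modulation leaves Gb major there.
The chord immediately before Eb is Bbm, which is diatonic to both keys: iii in Gb major and ii in Ab major.

Bbm — iii in Gb major, ii in Ab major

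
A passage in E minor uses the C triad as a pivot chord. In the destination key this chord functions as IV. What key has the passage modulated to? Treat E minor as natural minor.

The numeral IV denotes a major triad on scale degree 4. With C on degree 4, the tonic of the new key is G.
Degree 4 carries a major triad in major keys, so the destination is G major.
Check: the diatonic triads of G major are G (I), Am (ii), Bm (iii), C (IV), D (V), Em (vi), F#dim (vii°) — C is indeed IV.

G major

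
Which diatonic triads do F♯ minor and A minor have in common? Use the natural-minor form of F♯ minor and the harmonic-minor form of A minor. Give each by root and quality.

Triads in F♯ minor (natural minor): F♯ minor (i), G♯ diminished (ii°), A major (III), B minor (iv), C♯ minor (v), D major (VI), E major (VII).
Triads in A minor (harmonic minor): A minor (i), B diminished (ii°), C augmented (III+), D minor (iv), E major (V), F major (VI), G♯ diminished (vii°).
Shared triads with their functions: G♯ diminished (ii° in F♯ minor, vii° in A minor); E major (VII in F♯ minor, V in A minor).

G♯dim, E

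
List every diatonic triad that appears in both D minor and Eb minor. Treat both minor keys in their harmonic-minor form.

Triads in D minor (harmonic minor): D minor (i), E diminished (ii°), F augmented (III+), G minor (iv), A major (V), Bb major (VI), C# diminished (vii°).
Triads in Eb minor (harmonic minor): Eb minor (i), F diminished (ii°), Gb augmented (III+), Ab minor (iv), Bb major (V), Cb major (VI), D diminished (vii°).
Shared triads with their functions: Bb major (VI in D minor, V in Eb minor).

Bb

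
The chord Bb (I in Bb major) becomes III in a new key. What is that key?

The numeral III denotes a major triad on scale degree 3. With Bb on degree 3, the tonic of the new key is G.
Degree 3 carries a major triad in natural-minor keys, so the destination is G minor.
Check: the diatonic triads of G minor (natural minor) are Gm (i), Adim (ii°), Bb (III), Cm (iv), Dm (v), Eb (VI), F (VII) — Bb is indeed III.

G minor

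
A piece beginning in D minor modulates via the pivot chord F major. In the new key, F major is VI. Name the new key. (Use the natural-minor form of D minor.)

A minor

The numeral VI denotes a major triad on scale degree 6. With F on degree 6, the tonic of the new key is A.
Degree 6 carries a major triad in minor keys, so the destination is A minor.
Check: the diatonic triads of A minor (natural minor) are Am (i), Bdim (ii°), C (III), Dm (iv), Em (v), F (VI), G (VII) — F major is indeed VI.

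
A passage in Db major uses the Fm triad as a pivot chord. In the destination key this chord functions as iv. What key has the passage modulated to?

The numeral iv denotes a minor triad on scale degree 4. With F on degree 4, the tonic of the new key is C.
Degree 4 carries a minor triad in minor keys, so the destination is C minor.
Check: the diatonic triads of C minor (natural minor) are Cm (i), Ddim (ii°), Eb (III), Fm (iv), Gm (v), Ab (VI), Bb (VII) — Fm is indeed iv.

C minor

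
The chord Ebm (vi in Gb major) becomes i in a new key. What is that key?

Eb minor

The numeral i denotes a minor triad on scale degree 1. With Eb on degree 1, the tonic of the new key is Eb.
Degree 1 carries a minor triad in minor keys, so the destination is Eb minor.
Check: the diatonic triads of Eb minor (natural minor) are Ebm (i), Fdim (ii°), Gb (III), Abm (iv), Bbm (v), Cb (VI), Db (VII) — Ebm is indeed i.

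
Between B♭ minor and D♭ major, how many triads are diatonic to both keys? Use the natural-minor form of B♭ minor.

Diatonic triads of B♭ minor (natural minor): B♭m (i), Cdim (ii°), D♭ (III), E♭m (iv), Fm (v), G♭ (VI), A♭ (VII).
Diatonic triads of D♭ major: D♭ (I), E♭m (ii), Fm (iii), G♭ (IV), A♭ (V), B♭m (vi), Cdim (vii°).
Matching root and quality in both lists: B♭m, Cdim, D♭, E♭m, Fm, G♭, A♭.
That gives 7 common triads.

7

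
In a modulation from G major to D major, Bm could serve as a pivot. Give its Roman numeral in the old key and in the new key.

The scale of G major is G A B C D E F♯; B is degree 3, and the triad built there (B-D-F♯) is minor, so it is iii.
The scale of D major is D E F♯ G A B C♯; B is degree 6, and the triad built there (B-D-F♯) is minor, so it is vi.

iii in G major; vi in D major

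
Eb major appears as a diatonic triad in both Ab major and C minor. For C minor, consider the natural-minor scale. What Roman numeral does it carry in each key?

The scale of Ab major is Ab Bb C Db Eb F G; Eb is degree 5, and the triad built there (Eb-G-Bb) is major, so it is V.
The scale of C minor (natural minor) is C D Eb F G Ab Bb; Eb is degree 3, and the triad built there (Eb-G-Bb) is major, so it is III.

V in Ab major; III in C minor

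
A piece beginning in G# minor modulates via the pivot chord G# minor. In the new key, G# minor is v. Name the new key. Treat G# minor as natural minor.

C# minor

The numeral v denotes a minor triad on scale degree 5. With G# on degree 5, the tonic of the new key is C#.
Degree 5 carries a minor triad in natural-minor keys, so the destination is C# minor.
Check: the diatonic triads of C# minor (natural minor) are C#m (i), D#dim (ii°), E (III), F#m (iv), G#m (v), A (VI), B (VII) — G# minor is indeed v.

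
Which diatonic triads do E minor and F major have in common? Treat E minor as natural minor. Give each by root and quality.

Triads in E minor (natural minor): Em (i), F#dim (ii°), G (III), Am (iv), Bm (v), C (VI), D (VII).
Triads in F major: F (I), Gm (ii), Am (iii), Bb (IV), C (V), Dm (vi), Edim (vii°).
Shared triads with their functions: Am (iv in E minor, iii in F major); C (VI in E minor, V in F major).

Am, C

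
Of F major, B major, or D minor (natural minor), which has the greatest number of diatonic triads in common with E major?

Triads of E major: E (I), F♯m (ii), G♯m (iii), A (IV), B (V), C♯m (vi), D♯dim (vii°).
F major shares 0: none.
B major shares 4: E, G♯m, B, C♯m.
D minor (natural minor) shares 0: none.
The most common triads (4) are shared with B major.

B major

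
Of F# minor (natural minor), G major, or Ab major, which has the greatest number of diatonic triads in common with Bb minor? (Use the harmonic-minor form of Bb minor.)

Triads of Bb minor (harmonic minor): Bb minor (i), C diminished (ii°), Db augmented (III+), Eb minor (iv), F major (V), Gb major (VI), A diminished (vii°).
F# minor (natural minor) shares 0: none.
G major shares 0: none.
Ab major shares 1: Bbm.
The most common triads (1) are shared with Ab major.

Ab major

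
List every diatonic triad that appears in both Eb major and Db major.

Fm, Ab

Triads in Eb major: Eb (I), Fm (ii), Gm (iii), Ab (IV), Bb (V), Cm (vi), Ddim (vii°).
Triads in Db major: Db (I), Ebm (ii), Fm (iii), Gb (IV), Ab (V), Bbm (vi), Cdim (vii°).
Shared triads with their functions: Fm (ii in Eb major, iii in Db major); Ab (IV in Eb major, V in Db major).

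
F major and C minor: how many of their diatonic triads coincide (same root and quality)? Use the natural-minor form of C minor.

2

Diatonic triads of F major: F (I), Gm (ii), Am (iii), B♭ (IV), C (V), Dm (vi), Edim (vii°).
Diatonic triads of C minor (natural minor): Cm (i), Ddim (ii°), E♭ (III), Fm (iv), Gm (v), A♭ (VI), B♭ (VII).
Matching root and quality in both lists: Gm, B♭.
That gives 2 common triads.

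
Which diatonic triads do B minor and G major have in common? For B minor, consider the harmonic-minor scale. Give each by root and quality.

Triads in B minor (harmonic minor): Bm (i), C♯dim (ii°), Daug (III+), Em (iv), F♯ (V), G (VI), A♯dim (vii°).
Triads in G major: G (I), Am (ii), Bm (iii), C (IV), D (V), Em (vi), F♯dim (vii°).
Shared triads with their functions: Bm (i in B minor, iii in G major); Em (iv in B minor, vi in G major); G (VI in B minor, I in G major).

Bm, Em, G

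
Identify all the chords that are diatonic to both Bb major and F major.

Triads in Bb major: Bb major (I), C minor (ii), D minor (iii), Eb major (IV), F major (V), G minor (vi), A diminished (vii°).
Triads in F major: F major (I), G minor (ii), A minor (iii), Bb major (IV), C major (V), D minor (vi), E diminished (vii°).
Shared triads with their functions: Bb major (I in Bb major, IV in F major); D minor (iii in Bb major, vi in F major); F major (V in Bb major, I in F major); G minor (vi in Bb major, ii in F major).

Bb, Dm, F, Gm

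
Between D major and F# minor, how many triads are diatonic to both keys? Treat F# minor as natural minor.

Diatonic triads of D major: D major (I), E minor (ii), F# minor (iii), G major (IV), A major (V), B minor (vi), C# diminished (vii°).
Diatonic triads of F# minor (natural minor): F# minor (i), G# diminished (ii°), A major (III), B minor (iv), C# minor (v), D major (VI), E major (VII).
Matching root and quality in both lists: D major, F# minor, A major, B minor.
That gives 4 common triads.

4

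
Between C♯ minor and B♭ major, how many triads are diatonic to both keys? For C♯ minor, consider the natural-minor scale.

Diatonic triads of C♯ minor (natural minor): C♯ minor (i), D♯ diminished (ii°), E major (III), F♯ minor (iv), G♯ minor (v), A major (VI), B major (VII).
Diatonic triads of B♭ major: B♭ major (I), C minor (ii), D minor (iii), E♭ major (IV), F major (V), G minor (vi), A diminished (vii°).
No triad has the same root and quality in both keys.

0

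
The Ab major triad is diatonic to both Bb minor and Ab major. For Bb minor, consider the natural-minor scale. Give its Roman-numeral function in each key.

VII in Bb minor; I in Ab major

The scale of Bb minor (natural minor) is Bb C Db Eb F Gb Ab; Ab is degree 7, and the triad built there (Ab-C-Eb) is major, so it is VII.
The scale of Ab major is Ab Bb C Db Eb F G; Ab is degree 1, and the triad built there (Ab-C-Eb) is major, so it is I.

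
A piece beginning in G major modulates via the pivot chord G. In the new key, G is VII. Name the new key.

The numeral VII denotes a major triad on scale degree 7. With G on degree 7, the tonic of the new key is A.
Degree 7 carries a major triad in natural-minor keys, so the destination is A minor.
Check: the diatonic triads of A minor (natural minor) are Am (i), Bdim (ii°), C (III), Dm (iv), Em (v), F (VI), G (VII) — G is indeed VII.

A minor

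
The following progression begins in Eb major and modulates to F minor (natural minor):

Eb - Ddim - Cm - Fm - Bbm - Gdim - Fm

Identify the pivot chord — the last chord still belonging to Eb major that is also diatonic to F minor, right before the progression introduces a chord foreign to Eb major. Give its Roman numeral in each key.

Fm — ii in Eb major, i in F minor

Chords diatonic to Eb major: Eb, Fm, Gm, Ab, Bb, Cm, Ddim.
Reading the progression, the first chord not in that set is Bbm, so the modulation leaves Eb major there.
The chord immediately before Bbm is Fm, which is diatonic to both keys: ii in Eb major and i in F minor.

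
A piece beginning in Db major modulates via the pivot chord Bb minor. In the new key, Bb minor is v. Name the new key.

The numeral v denotes a minor triad on scale degree 5. With Bb on degree 5, the tonic of the new key is Eb.
Degree 5 carries a minor triad in natural-minor keys, so the destination is Eb minor.
Check: the diatonic triads of Eb minor (natural minor) are Ebm (i), Fdim (ii°), Gb (III), Abm (iv), Bbm (v), Cb (VI), Db (VII) — Bb minor is indeed v.

Eb minor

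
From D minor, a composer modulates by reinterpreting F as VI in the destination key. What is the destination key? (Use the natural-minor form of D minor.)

The numeral VI denotes a major triad on scale degree 6. With F on degree 6, the tonic of the new key is A.
Degree 6 carries a major triad in minor keys, so the destination is A minor.
Check: the diatonic triads of A minor (natural minor) are Am (i), Bdim (ii°), C (III), Dm (iv), Em (v), F (VI), G (VII) — F is indeed VI.

A minor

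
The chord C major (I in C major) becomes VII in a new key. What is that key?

The numeral VII denotes a major triad on scale degree 7. With C on degree 7, the tonic of the new key is D.
Degree 7 carries a major triad in natural-minor keys, so the destination is D minor.
Check: the diatonic triads of D minor (natural minor) are Dm (i), Edim (ii°), F (III), Gm (iv), Am (v), B♭ (VI), C (VII) — C major is indeed VII.

D minor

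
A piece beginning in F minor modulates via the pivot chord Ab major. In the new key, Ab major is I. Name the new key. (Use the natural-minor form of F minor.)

The numeral I denotes a major triad on scale degree 1. With Ab on degree 1, the tonic of the new key is Ab.
Degree 1 carries a major triad in major keys, so the destination is Ab major.
Check: the diatonic triads of Ab major are Ab (I), Bbm (ii), Cm (iii), Db (IV), Eb (V), Fm (vi), Gdim (vii°) — Ab major is indeed I.

Ab major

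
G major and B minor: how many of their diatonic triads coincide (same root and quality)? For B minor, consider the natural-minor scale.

Diatonic triads of G major: G (I), Am (ii), Bm (iii), C (IV), D (V), Em (vi), F#dim (vii°).
Diatonic triads of B minor (natural minor): Bm (i), C#dim (ii°), D (III), Em (iv), F#m (v), G (VI), A (VII).
Matching root and quality in both lists: G, Bm, D, Em.
That gives 4 common triads.

4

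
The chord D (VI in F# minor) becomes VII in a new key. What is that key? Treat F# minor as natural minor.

The numeral VII denotes a major triad on scale degree 7. With D on degree 7, the tonic of the new key is E.
Degree 7 carries a major triad in natural-minor keys, so the destination is E minor.
Check: the diatonic triads of E minor (natural minor) are Em (i), F#dim (ii°), G (III), Am (iv), Bm (v), C (VI), D (VII) — D is indeed VII.

E minor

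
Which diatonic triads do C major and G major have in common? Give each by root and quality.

C, Em, G, Am

Triads in C major: C (I), Dm (ii), Em (iii), F (IV), G (V), Am (vi), Bdim (vii°).
Triads in G major: G (I), Am (ii), Bm (iii), C (IV), D (V), Em (vi), F#dim (vii°).
Shared triads with their functions: C (I in C major, IV in G major); Em (iii in C major, vi in G major); G (V in C major, I in G major); Am (vi in C major, ii in G major).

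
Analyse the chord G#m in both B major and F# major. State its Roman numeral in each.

The scale of B major is B C# D# E F# G# A#; G# is degree 6, and the triad built there (G#-B-D#) is minor, so it is vi.
The scale of F# major is F# G# A# B C# D# E#; G# is degree 2, and the triad built there (G#-B-D#) is minor, so it is ii.

vi in B major; ii in F# major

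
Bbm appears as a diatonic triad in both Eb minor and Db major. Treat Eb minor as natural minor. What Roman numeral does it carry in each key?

The scale of Eb minor (natural minor) is Eb F Gb Ab Bb Cb Db; Bb is degree 5, and the triad built there (Bb-Db-F) is minor, so it is v.
The scale of Db major is Db Eb F Gb Ab Bb C; Bb is degree 6, and the triad built there (Bb-Db-F) is minor, so it is vi.

v in Eb minor; vi in Db major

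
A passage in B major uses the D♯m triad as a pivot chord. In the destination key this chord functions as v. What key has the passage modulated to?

G♯ minor

The numeral v denotes a minor triad on scale degree 5. With D♯ on degree 5, the tonic of the new key is G♯.
Degree 5 carries a minor triad in natural-minor keys, so the destination is G♯ minor.
Check: the diatonic triads of G♯ minor (natural minor) are G♯m (i), A♯dim (ii°), B (III), C♯m (iv), D♯m (v), E (VI), F♯ (VII) — D♯m is indeed v.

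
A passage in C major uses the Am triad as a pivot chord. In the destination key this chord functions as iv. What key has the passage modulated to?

The numeral iv denotes a minor triad on scale degree 4. With A on degree 4, the tonic of the new key is E.
Degree 4 carries a minor triad in minor keys, so the destination is E minor.
Check: the diatonic triads of E minor (natural minor) are Em (i), F#dim (ii°), G (III), Am (iv), Bm (v), C (VI), D (VII) — Am is indeed iv.

E minor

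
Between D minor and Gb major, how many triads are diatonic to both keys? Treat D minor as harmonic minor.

Diatonic triads of D minor (harmonic minor): Dm (i), Edim (ii°), Faug (III+), Gm (iv), A (V), Bb (VI), C#dim (vii°).
Diatonic triads of Gb major: Gb (I), Abm (ii), Bbm (iii), Cb (IV), Db (V), Ebm (vi), Fdim (vii°).
No triad has the same root and quality in both keys.

0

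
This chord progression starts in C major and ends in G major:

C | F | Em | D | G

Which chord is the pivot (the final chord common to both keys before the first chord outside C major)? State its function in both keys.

Chords diatonic to C major: C, Dm, Em, F, G, Am, Bdim.
Reading the progression, the first chord not in that set is D, so the modulation leaves C major there.
The chord immediately before D is Em, which is diatonic to both keys: iii in C major and vi in G major.

Em — iii in C major, vi in G major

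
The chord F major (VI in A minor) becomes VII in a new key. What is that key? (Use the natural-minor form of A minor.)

G minor

The numeral VII denotes a major triad on scale degree 7. With F on degree 7, the tonic of the new key is G.
Degree 7 carries a major triad in natural-minor keys, so the destination is G minor.
Check: the diatonic triads of G minor (natural minor) are Gm (i), Adim (ii°), B♭ (III), Cm (iv), Dm (v), E♭ (VI), F (VII) — F major is indeed VII.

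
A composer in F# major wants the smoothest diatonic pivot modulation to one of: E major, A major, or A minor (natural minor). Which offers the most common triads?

Triads of F# major: F# (I), G#m (ii), A#m (iii), B (IV), C# (V), D#m (vi), E#dim (vii°).
E major shares 2: G#m, B.
A major shares 0: none.
A minor (natural minor) shares 0: none.
The most common triads (2) are shared with E major.

E major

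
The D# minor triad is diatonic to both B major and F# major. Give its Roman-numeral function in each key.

iii in B major; vi in F# major

The scale of B major is B C# D# E F# G# A#; D# is degree 3, and the triad built there (D#-F#-A#) is minor, so it is iii.
The scale of F# major is F# G# A# B C# D# E#; D# is degree 6, and the triad built there (D#-F#-A#) is minor, so it is vi.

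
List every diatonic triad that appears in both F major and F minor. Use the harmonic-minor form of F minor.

Triads in F major: F (I), Gm (ii), Am (iii), Bb (IV), C (V), Dm (vi), Edim (vii°).
Triads in F minor (harmonic minor): Fm (i), Gdim (ii°), Abaug (III+), Bbm (iv), C (V), Db (VI), Edim (vii°).
Shared triads with their functions: C (V in F major, V in F minor); Edim (vii° in F major, vii° in F minor).

C, Edim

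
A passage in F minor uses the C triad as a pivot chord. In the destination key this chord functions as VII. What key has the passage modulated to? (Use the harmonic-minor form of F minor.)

D minor

The numeral VII denotes a major triad on scale degree 7. With C on degree 7, the tonic of the new key is D.
Degree 7 carries a major triad in natural-minor keys, so the destination is D minor.
Check: the diatonic triads of D minor (natural minor) are Dm (i), Edim (ii°), F (III), Gm (iv), Am (v), B♭ (VI), C (VII) — C is indeed VII.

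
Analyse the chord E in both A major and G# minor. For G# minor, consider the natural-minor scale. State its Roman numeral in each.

V in A major; VI in G# minor

The scale of A major is A B C# D E F# G#; E is degree 5, and the triad built there (E-G#-B) is major, so it is V.
The scale of G# minor (natural minor) is G# A# B C# D# E F#; E is degree 6, and the triad built there (E-G#-B) is major, so it is VI.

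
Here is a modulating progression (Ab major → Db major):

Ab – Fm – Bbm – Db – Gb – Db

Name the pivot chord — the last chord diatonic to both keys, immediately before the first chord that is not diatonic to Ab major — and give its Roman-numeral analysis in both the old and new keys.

Chords diatonic to Ab major: Ab, Bbm, Cm, Db, Eb, Fm, Gdim.
Reading the progression, the first chord not in that set is Gb, so the modulation leaves Ab major there.
The chord immediately before Gb is Db, which is diatonic to both keys: IV in Ab major and I in Db major.

Db — IV in Ab major, I in Db major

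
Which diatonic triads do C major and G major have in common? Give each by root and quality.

C, Em, G, Am

Triads in C major: C (I), Dm (ii), Em (iii), F (IV), G (V), Am (vi), Bdim (vii°).
Triads in G major: G (I), Am (ii), Bm (iii), C (IV), D (V), Em (vi), F#dim (vii°).
Shared triads with their functions: C (I in C major, IV in G major); Em (iii in C major, vi in G major); G (V in C major, I in G major); Am (vi in C major, ii in G major).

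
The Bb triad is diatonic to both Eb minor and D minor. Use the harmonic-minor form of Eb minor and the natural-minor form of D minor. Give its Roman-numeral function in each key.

V in Eb minor; VI in D minor

The scale of Eb minor (harmonic minor) is Eb F Gb Ab Bb Cb D; Bb is degree 5, and the triad built there (Bb-D-F) is major, so it is V.
The scale of D minor (natural minor) is D E F G A Bb C; Bb is degree 6, and the triad built there (Bb-D-F) is major, so it is VI.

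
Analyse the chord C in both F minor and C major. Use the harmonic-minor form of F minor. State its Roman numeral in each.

V in F minor; I in C major

The scale of F minor (harmonic minor) is F G Ab Bb C Db E; C is degree 5, and the triad built there (C-E-G) is major, so it is V.
The scale of C major is C D E F G A B; C is degree 1, and the triad built there (C-E-G) is major, so it is I.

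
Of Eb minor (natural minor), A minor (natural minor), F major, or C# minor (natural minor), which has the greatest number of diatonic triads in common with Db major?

Triads of Db major: Db major (I), Eb minor (ii), F minor (iii), Gb major (IV), Ab major (V), Bb minor (vi), C diminished (vii°).
Eb minor (natural minor) shares 4: Db, Ebm, Gb, Bbm.
A minor (natural minor) shares 0: none.
F major shares 0: none.
C# minor (natural minor) shares 0: none.
The most common triads (4) are shared with Eb minor.

Eb minor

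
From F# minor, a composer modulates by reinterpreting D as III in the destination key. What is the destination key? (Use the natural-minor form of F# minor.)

The numeral III denotes a major triad on scale degree 3. With D on degree 3, the tonic of the new key is B.
Degree 3 carries a major triad in natural-minor keys, so the destination is B minor.
Check: the diatonic triads of B minor (natural minor) are Bm (i), C#dim (ii°), D (III), Em (iv), F#m (v), G (VI), A (VII) — D is indeed III.

B minor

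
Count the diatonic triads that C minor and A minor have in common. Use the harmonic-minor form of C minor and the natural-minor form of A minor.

Diatonic triads of C minor (harmonic minor): Cm (i), Ddim (ii°), Ebaug (III+), Fm (iv), G (V), Ab (VI), Bdim (vii°).
Diatonic triads of A minor (natural minor): Am (i), Bdim (ii°), C (III), Dm (iv), Em (v), F (VI), G (VII).
Matching root and quality in both lists: G, Bdim.
That gives 2 common triads.

2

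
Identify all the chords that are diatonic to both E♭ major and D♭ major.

Triads in E♭ major: E♭ (I), Fm (ii), Gm (iii), A♭ (IV), B♭ (V), Cm (vi), Ddim (vii°).
Triads in D♭ major: D♭ (I), E♭m (ii), Fm (iii), G♭ (IV), A♭ (V), B♭m (vi), Cdim (vii°).
Shared triads with their functions: Fm (ii in E♭ major, iii in D♭ major); A♭ (IV in E♭ major, V in D♭ major).

Fm, A♭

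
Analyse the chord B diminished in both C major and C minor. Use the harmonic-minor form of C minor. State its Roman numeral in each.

The scale of C major is C D E F G A B; B is degree 7, and the triad built there (B-D-F) is diminished, so it is vii°.
The scale of C minor (harmonic minor) is C D Eb F G Ab B; B is degree 7, and the triad built there (B-D-F) is diminished, so it is vii°.

vii° in C major; vii° in C minor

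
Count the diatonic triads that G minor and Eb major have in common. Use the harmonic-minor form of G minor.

Diatonic triads of G minor (harmonic minor): Gm (i), Adim (ii°), Bbaug (III+), Cm (iv), D (V), Eb (VI), F#dim (vii°).
Diatonic triads of Eb major: Eb (I), Fm (ii), Gm (iii), Ab (IV), Bb (V), Cm (vi), Ddim (vii°).
Matching root and quality in both lists: Gm, Cm, Eb.
That gives 3 common triads.

3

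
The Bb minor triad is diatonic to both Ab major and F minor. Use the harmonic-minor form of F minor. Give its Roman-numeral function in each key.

ii in Ab major; iv in F minor

The scale of Ab major is Ab Bb C Db Eb F G; Bb is degree 2, and the triad built there (Bb-Db-F) is minor, so it is ii.
The scale of F minor (harmonic minor) is F G Ab Bb C Db E; Bb is degree 4, and the triad built there (Bb-Db-F) is minor, so it is iv.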